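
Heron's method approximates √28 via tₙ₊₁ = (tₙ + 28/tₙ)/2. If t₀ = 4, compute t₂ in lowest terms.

233/44

t₁ = (4 + 28/4)/2 = 11/2.
t₂ = (11/2 + 28/(11/2))/2 = 233/44.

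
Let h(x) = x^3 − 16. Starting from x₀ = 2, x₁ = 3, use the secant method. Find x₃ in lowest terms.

h(2) = −8, h(3) = 11. x₂ = 3 − 11·(3 − 2)/(11 − (−8)) = 46/19.
h(3) = 11, h(46/19) = −12408/6859. x₃ = (46/19) − (−12408/6859)·((46/19) − 3)/((−12408/6859) − 11) = 19990/7987.

19990/7987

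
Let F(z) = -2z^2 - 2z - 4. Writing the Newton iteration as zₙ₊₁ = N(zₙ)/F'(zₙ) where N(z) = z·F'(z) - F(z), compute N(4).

-28

F'(z) = -4z - 2.
N(z) = z·F'(z) - F(z) = z·(-4z - 2) - (-2z^2 - 2z - 4) = -2z^2 + 4.
N(4) = -28.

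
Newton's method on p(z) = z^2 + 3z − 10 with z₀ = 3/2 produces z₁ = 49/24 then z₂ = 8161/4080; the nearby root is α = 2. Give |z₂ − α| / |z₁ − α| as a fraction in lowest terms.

1/170

z₁ − α = 49/24 − 2 = 1/24, so |z₁ − α| = 1/24.
z₂ − α = 8161/4080 − 2 = 1/4080, so |z₂ − α| = 1/4080.
Ratio = (1/4080) / (1/24) = 1/170.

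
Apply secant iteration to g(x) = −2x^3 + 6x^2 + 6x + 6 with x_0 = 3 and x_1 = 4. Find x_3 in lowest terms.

g(3) = 24, g(4) = −2. x_2 = 4 − (−2)·(4 − 3)/((−2) − 24) = 51/13.
g(4) = −2, g(51/13) = 2472/2197. x_3 = (51/13) − (2472/2197)·((51/13) − 4)/((2472/2197) − (−2)) = 13563/3433.

13563/3433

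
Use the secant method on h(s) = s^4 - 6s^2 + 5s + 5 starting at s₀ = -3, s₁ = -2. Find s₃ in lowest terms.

-1019714/334357

h(-3) = 17, h(-2) = -13. s₂ = (-2) - (-13)·((-2) - (-3))/((-13) - 17) = -73/30.
h(-2) = -13, h(-73/30) = -6183359/810000. s₃ = (-73/30) - (-6183359/810000)·((-73/30) - (-2))/((-6183359/810000) - (-13)) = -1019714/334357.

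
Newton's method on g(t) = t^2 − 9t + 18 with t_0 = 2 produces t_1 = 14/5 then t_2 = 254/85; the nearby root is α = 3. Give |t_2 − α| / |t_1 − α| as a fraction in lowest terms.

1/17

t_1 − α = 14/5 − 3 = −1/5, so |t_1 − α| = 1/5.
t_2 − α = 254/85 − 3 = −1/85, so |t_2 − α| = 1/85.
Ratio = (1/85) / (1/5) = 1/17.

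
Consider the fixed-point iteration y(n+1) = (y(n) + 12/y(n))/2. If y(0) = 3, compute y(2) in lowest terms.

97/28

y(1) = (3 + 12/3)/2 = 7/2.
y(2) = (7/2 + 12/(7/2))/2 = 97/28.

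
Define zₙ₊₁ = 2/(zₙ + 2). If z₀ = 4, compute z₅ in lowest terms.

z₁ = 2/(4 + 2) = 1/3.
z₂ = 2/(1/3 + 2) = 6/7.
z₃ = 2/(6/7 + 2) = 7/10.
z₄ = 2/(7/10 + 2) = 20/27.
z₅ = 2/(20/27 + 2) = 27/37.

27/37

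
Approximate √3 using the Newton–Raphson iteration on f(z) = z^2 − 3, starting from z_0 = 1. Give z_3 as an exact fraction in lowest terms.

f'(z) = 2z.
f(1) = −2, f'(1) = 2, so z_1 = 1 − (−2)/2 = 2.
f(2) = 1, f'(2) = 4, so z_2 = 2 − 1/4 = 7/4.
f(7/4) = 1/16, f'(7/4) = 7/2, so z_3 = (7/4) − (1/16)/(7/2) = 97/56.

97/56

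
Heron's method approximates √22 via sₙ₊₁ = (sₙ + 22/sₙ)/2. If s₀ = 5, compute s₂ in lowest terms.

s₁ = (5 + 22/5)/2 = 47/10.
s₂ = (47/10 + 22/(47/10))/2 = 4409/940.

4409/940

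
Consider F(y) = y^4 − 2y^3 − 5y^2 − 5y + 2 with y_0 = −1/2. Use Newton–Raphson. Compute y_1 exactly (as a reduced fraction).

F'(y) = 4y^3 − 6y^2 − 10y − 5.
F(−1/2) = 57/16, F'(−1/2) = −2, so y_1 = (−1/2) − (57/16)/(−2) = 41/32.

41/32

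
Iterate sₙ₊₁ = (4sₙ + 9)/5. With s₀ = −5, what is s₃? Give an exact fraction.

s₁ = (4·(−5) + 9)/5 = −11/5.
s₂ = (4·(−11/5) + 9)/5 = 1/25.
s₃ = (4·(1/25) + 9)/5 = 229/125.

229/125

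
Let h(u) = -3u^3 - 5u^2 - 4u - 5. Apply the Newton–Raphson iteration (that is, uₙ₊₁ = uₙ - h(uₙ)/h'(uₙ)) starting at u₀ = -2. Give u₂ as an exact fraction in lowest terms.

-73361/48010

h'(u) = -9u^2 - 10u - 4.
h(-2) = 7, h'(-2) = -20, so u₁ = (-2) - 7/(-20) = -33/20.
h(-33/20) = 11711/8000, h'(-33/20) = -4801/400, so u₂ = (-33/20) - (11711/8000)/(-4801/400) = -73361/48010.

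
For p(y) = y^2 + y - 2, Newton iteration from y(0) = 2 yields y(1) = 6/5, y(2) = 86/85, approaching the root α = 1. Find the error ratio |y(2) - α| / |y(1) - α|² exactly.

y(1) - α = 6/5 - 1 = 1/5, so |y(1) - α| = 1/5.
y(2) - α = 86/85 - 1 = 1/85, so |y(2) - α| = 1/85.
|y(1) - α|² = 1/25.
Ratio = (1/85) / (1/25) = 5/17.

5/17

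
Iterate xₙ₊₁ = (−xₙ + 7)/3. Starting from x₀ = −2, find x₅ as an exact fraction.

143/81

x₁ = (−(−2) + 7)/3 = 3.
x₂ = (−3 + 7)/3 = 4/3.
x₃ = (−(4/3) + 7)/3 = 17/9.
x₄ = (−(17/9) + 7)/3 = 46/27.
x₅ = (−(46/27) + 7)/3 = 143/81.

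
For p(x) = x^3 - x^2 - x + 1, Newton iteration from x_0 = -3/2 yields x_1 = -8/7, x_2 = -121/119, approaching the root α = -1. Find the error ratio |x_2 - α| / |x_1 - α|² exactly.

x_1 - α = -8/7 - (-1) = -8/7 + 1 = -1/7, so |x_1 - α| = 1/7.
x_2 - α = -121/119 - (-1) = -121/119 + 1 = -2/119, so |x_2 - α| = 2/119.
|x_1 - α|² = 1/49.
Ratio = (2/119) / (1/49) = 14/17.

14/17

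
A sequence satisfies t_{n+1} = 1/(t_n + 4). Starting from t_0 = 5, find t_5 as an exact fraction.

665/2817

t_1 = 1/(5 + 4) = 1/9.
t_2 = 1/(1/9 + 4) = 9/37.
t_3 = 1/(9/37 + 4) = 37/157.
t_4 = 1/(37/157 + 4) = 157/665.
t_5 = 1/(157/665 + 4) = 665/2817.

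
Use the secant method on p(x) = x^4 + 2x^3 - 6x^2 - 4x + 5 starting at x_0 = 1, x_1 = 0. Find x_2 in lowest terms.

5/7

p(1) = -2, p(0) = 5. x_2 = 0 - 5·(0 - 1)/(5 - (-2)) = 5/7.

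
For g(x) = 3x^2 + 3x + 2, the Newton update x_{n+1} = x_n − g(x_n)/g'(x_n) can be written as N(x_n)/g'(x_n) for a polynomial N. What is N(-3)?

25

g'(x) = 6x + 3.
N(x) = x·g'(x) − g(x) = x·(6x + 3) − (3x^2 + 3x + 2) = 3x^2 − 2.
N(-3) = 25.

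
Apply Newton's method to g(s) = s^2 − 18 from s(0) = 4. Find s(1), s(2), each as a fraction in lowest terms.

s(1) = 17/4, s(2) = 577/136

g'(s) = 2s.
g(4) = −2, g'(4) = 8, so s(1) = 4 − (−2)/8 = 17/4.
g(17/4) = 1/16, g'(17/4) = 17/2, so s(2) = (17/4) − (1/16)/(17/2) = 577/136.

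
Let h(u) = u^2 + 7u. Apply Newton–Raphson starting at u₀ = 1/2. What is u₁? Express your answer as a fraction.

h'(u) = 2u + 7.
h(1/2) = 15/4, h'(1/2) = 8, so u₁ = (1/2) − (15/4)/8 = 1/32.

1/32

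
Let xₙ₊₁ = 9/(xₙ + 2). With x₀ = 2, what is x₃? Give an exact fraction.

153/70

x₁ = 9/(2 + 2) = 9/4.
x₂ = 9/(9/4 + 2) = 36/17.
x₃ = 9/(36/17 + 2) = 153/70.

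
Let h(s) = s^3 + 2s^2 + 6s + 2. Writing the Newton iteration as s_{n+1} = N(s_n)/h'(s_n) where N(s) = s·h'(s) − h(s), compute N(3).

70

h'(s) = 3s^2 + 4s + 6.
N(s) = s·h'(s) − h(s) = s·(3s^2 + 4s + 6) − (s^3 + 2s^2 + 6s + 2) = 2s^3 + 2s^2 − 2.
N(3) = 70.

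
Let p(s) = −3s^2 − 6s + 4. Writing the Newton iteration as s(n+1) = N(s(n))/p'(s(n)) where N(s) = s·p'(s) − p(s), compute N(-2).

−16

p'(s) = −6s − 6.
N(s) = s·p'(s) − p(s) = s·(−6s − 6) − (−3s^2 − 6s + 4) = −3s^2 − 4.
N(-2) = −16.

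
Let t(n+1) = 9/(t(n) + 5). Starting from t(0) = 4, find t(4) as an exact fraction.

117/83

t(1) = 9/(4 + 5) = 1.
t(2) = 9/(1 + 5) = 3/2.
t(3) = 9/(3/2 + 5) = 18/13.
t(4) = 9/(18/13 + 5) = 117/83.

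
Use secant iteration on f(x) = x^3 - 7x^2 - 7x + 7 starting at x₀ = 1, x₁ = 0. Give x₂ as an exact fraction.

f(1) = -6, f(0) = 7. x₂ = 0 - 7·(0 - 1)/(7 - (-6)) = 7/13.

7/13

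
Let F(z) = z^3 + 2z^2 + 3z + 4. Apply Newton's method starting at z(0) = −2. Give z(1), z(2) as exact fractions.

F'(z) = 3z^2 + 4z + 3.
F(−2) = −2, F'(−2) = 7, so z(1) = (−2) − (−2)/7 = −12/7.
F(−12/7) = −104/343, F'(−12/7) = 243/49, so z(2) = (−12/7) − (−104/343)/(243/49) = −2812/1701.

z(1) = −12/7, z(2) = −2812/1701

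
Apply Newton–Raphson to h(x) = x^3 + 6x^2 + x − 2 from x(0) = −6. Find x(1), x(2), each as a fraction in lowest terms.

x(1) = −214/37, x(2) = −9332670/1618417

h'(x) = 3x^2 + 12x + 1.
h(−6) = −8, h'(−6) = 37, so x(1) = (−6) − (−8)/37 = −214/37.
h(−214/37) = −27904/50653, h'(−214/37) = 43741/1369, so x(2) = (−214/37) − (−27904/50653)/(43741/1369) = −9332670/1618417.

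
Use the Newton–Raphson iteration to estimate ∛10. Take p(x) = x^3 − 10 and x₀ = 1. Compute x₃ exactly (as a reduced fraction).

4909/2116

p'(x) = 3x^2.
p(1) = −9, p'(1) = 3, so x₁ = 1 − (−9)/3 = 4.
p(4) = 54, p'(4) = 48, so x₂ = 4 − 54/48 = 23/8.
p(23/8) = 7047/512, p'(23/8) = 1587/64, so x₃ = (23/8) − (7047/512)/(1587/64) = 4909/2116.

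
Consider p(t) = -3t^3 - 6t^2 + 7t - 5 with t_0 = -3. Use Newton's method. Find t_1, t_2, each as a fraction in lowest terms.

p'(t) = -9t^2 - 12t + 7.
p(-3) = 1, p'(-3) = -38, so t_1 = (-3) - 1/(-38) = -113/38.
p(-113/38) = 795/54872, p'(-113/38) = -53285/1444, so t_2 = (-113/38) - (795/54872)/(-53285/1444) = -602041/202483.

t_1 = -113/38, t_2 = -602041/202483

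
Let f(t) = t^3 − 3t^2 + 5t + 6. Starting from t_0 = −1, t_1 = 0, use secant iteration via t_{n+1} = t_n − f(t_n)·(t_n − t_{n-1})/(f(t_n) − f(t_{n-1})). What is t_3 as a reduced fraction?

f(−1) = −3, f(0) = 6. t_2 = 0 − 6·(0 − (−1))/(6 − (−3)) = −2/3.
f(0) = 6, f(−2/3) = 28/27. t_3 = (−2/3) − (28/27)·((−2/3) − 0)/((28/27) − 6) = −54/67.

−54/67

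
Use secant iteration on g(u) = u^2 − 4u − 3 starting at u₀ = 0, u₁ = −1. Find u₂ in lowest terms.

g(0) = −3, g(−1) = 2. u₂ = (−1) − 2·((−1) − 0)/(2 − (−3)) = −3/5.

−3/5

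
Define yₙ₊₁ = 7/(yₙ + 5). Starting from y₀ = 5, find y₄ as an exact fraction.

2485/2174

y₁ = 7/(5 + 5) = 7/10.
y₂ = 7/(7/10 + 5) = 70/57.
y₃ = 7/(70/57 + 5) = 399/355.
y₄ = 7/(399/355 + 5) = 2485/2174.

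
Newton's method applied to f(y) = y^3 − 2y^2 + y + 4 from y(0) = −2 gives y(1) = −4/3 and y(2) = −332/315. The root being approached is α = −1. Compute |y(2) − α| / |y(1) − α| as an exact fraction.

17/105

y(1) − α = −4/3 − (−1) = −4/3 + 1 = −1/3, so |y(1) − α| = 1/3.
y(2) − α = −332/315 − (−1) = −332/315 + 1 = −17/315, so |y(2) − α| = 17/315.
Ratio = (17/315) / (1/3) = 17/105.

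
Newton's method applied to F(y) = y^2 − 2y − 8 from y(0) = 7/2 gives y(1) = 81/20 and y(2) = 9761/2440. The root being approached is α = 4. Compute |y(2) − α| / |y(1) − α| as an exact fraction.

1/122

y(1) − α = 81/20 − 4 = 1/20, so |y(1) − α| = 1/20.
y(2) − α = 9761/2440 − 4 = 1/2440, so |y(2) − α| = 1/2440.
Ratio = (1/2440) / (1/20) = 1/122.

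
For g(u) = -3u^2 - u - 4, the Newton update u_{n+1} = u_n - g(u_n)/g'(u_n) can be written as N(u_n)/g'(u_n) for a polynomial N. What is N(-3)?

g'(u) = -6u - 1.
N(u) = u·g'(u) - g(u) = u·(-6u - 1) - (-3u^2 - u - 4) = -3u^2 + 4.
N(-3) = -23.

-23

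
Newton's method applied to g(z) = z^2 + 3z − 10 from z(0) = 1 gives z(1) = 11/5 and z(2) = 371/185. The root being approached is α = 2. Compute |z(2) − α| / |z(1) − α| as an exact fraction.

1/37

z(1) − α = 11/5 − 2 = 1/5, so |z(1) − α| = 1/5.
z(2) − α = 371/185 − 2 = 1/185, so |z(2) − α| = 1/185.
Ratio = (1/185) / (1/5) = 1/37.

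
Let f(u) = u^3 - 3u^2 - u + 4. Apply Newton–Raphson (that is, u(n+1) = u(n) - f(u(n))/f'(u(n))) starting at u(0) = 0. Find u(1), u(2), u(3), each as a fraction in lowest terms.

f'(u) = 3u^2 - 6u - 1.
f(0) = 4, f'(0) = -1, so u(1) = 0 - 4/(-1) = 4.
f(4) = 16, f'(4) = 23, so u(2) = 4 - 16/23 = 76/23.
f(76/23) = 48896/12167, f'(76/23) = 6311/529, so u(3) = (76/23) - (48896/12167)/(6311/529) = 430740/145153.

u(1) = 4, u(2) = 76/23, u(3) = 430740/145153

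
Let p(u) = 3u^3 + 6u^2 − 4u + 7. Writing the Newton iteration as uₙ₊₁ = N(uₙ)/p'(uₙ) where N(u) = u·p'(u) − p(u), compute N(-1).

−7

p'(u) = 9u^2 + 12u − 4.
N(u) = u·p'(u) − p(u) = u·(9u^2 + 12u − 4) − (3u^3 + 6u^2 − 4u + 7) = 6u^3 + 6u^2 − 7.
N(-1) = −7.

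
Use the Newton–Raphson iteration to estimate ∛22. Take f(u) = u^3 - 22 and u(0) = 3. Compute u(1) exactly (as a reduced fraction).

76/27

f'(u) = 3u^2.
f(3) = 5, f'(3) = 27, so u(1) = 3 - 5/27 = 76/27.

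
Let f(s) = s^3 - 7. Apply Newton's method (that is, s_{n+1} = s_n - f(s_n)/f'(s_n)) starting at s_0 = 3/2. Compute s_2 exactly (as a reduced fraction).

470531/245025

f'(s) = 3s^2.
f(3/2) = -29/8, f'(3/2) = 27/4, so s_1 = (3/2) - (-29/8)/(27/4) = 55/27.
f(55/27) = 28594/19683, f'(55/27) = 3025/243, so s_2 = (55/27) - (28594/19683)/(3025/243) = 470531/245025.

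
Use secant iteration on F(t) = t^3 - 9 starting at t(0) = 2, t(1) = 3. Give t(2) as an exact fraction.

F(2) = -1, F(3) = 18. t(2) = 3 - 18·(3 - 2)/(18 - (-1)) = 39/19.

39/19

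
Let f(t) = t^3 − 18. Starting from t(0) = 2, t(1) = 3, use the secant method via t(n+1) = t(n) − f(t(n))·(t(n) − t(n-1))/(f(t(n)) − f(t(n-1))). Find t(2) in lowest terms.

f(2) = −10, f(3) = 9. t(2) = 3 − 9·(3 − 2)/(9 − (−10)) = 48/19.

48/19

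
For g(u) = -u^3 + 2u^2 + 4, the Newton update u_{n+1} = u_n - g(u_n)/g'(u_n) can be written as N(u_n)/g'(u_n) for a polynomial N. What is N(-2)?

g'(u) = -3u^2 + 4u.
N(u) = u·g'(u) - g(u) = u·(-3u^2 + 4u) - (-u^3 + 2u^2 + 4) = -2u^3 + 2u^2 - 4.
N(-2) = 20.

20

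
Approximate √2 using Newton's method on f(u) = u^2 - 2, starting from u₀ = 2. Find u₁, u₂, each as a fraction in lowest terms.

u₁ = 3/2, u₂ = 17/12

f'(u) = 2u.
f(2) = 2, f'(2) = 4, so u₁ = 2 - 2/4 = 3/2.
f(3/2) = 1/4, f'(3/2) = 3, so u₂ = (3/2) - (1/4)/3 = 17/12.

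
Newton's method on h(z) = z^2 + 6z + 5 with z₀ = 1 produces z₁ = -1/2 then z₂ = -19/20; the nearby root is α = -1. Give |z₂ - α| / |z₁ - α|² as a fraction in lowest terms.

z₁ - α = -1/2 - (-1) = -1/2 + 1 = 1/2, so |z₁ - α| = 1/2.
z₂ - α = -19/20 - (-1) = -19/20 + 1 = 1/20, so |z₂ - α| = 1/20.
|z₁ - α|² = 1/4.
Ratio = (1/20) / (1/4) = 1/5.

1/5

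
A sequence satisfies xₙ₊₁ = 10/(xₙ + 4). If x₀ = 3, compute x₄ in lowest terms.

555/317

x₁ = 10/(3 + 4) = 10/7.
x₂ = 10/(10/7 + 4) = 35/19.
x₃ = 10/(35/19 + 4) = 190/111.
x₄ = 10/(190/111 + 4) = 555/317.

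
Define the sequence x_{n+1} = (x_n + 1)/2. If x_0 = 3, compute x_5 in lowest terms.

x_1 = (3 + 1)/2 = 2.
x_2 = (2 + 1)/2 = 3/2.
x_3 = ((3/2) + 1)/2 = 5/4.
x_4 = ((5/4) + 1)/2 = 9/8.
x_5 = ((9/8) + 1)/2 = 17/16.

17/16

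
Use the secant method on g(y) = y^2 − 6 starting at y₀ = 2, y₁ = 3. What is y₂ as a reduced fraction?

g(2) = −2, g(3) = 3. y₂ = 3 − 3·(3 − 2)/(3 − (−2)) = 12/5.

12/5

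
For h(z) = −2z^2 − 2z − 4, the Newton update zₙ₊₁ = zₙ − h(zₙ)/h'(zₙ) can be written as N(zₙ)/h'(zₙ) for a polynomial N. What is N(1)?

h'(z) = −4z − 2.
N(z) = z·h'(z) − h(z) = z·(−4z − 2) − (−2z^2 − 2z − 4) = −2z^2 + 4.
N(1) = 2.

2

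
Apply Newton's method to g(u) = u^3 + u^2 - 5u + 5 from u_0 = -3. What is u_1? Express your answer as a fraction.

g'(u) = 3u^2 + 2u - 5.
g(-3) = 2, g'(-3) = 16, so u_1 = (-3) - 2/16 = -25/8.

-25/8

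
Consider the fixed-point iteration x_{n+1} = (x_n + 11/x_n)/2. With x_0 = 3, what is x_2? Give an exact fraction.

x_1 = (3 + 11/3)/2 = 10/3.
x_2 = (10/3 + 11/(10/3))/2 = 199/60.

199/60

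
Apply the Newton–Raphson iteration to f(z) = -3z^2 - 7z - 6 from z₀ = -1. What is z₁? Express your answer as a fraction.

f'(z) = -6z - 7.
f(-1) = -2, f'(-1) = -1, so z₁ = (-1) - (-2)/(-1) = -3.

-3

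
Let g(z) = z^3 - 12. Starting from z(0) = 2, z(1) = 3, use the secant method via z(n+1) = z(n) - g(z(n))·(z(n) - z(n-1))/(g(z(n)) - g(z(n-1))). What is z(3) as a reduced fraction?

5602/2469

g(2) = -4, g(3) = 15. z(2) = 3 - 15·(3 - 2)/(15 - (-4)) = 42/19.
g(3) = 15, g(42/19) = -8220/6859. z(3) = (42/19) - (-8220/6859)·((42/19) - 3)/((-8220/6859) - 15) = 5602/2469.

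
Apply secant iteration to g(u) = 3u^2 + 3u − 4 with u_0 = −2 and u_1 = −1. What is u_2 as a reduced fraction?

−5/3

g(−2) = 2, g(−1) = −4. u_2 = (−1) − (−4)·((−1) − (−2))/((−4) − 2) = −5/3.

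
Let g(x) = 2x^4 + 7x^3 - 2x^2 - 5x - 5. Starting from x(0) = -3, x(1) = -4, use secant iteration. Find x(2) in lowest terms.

g(-3) = -35, g(-4) = 47. x(2) = (-4) - 47·((-4) - (-3))/(47 - (-35)) = -281/82.

-281/82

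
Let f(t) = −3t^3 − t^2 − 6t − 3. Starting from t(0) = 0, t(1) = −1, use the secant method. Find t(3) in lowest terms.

f(0) = −3, f(−1) = 5. t(2) = (−1) − 5·((−1) − 0)/(5 − (−3)) = −3/8.
f(−1) = 5, f(−3/8) = −375/512. t(3) = (−3/8) − (−375/512)·((−3/8) − (−1))/((−375/512) − 5) = −267/587.

−267/587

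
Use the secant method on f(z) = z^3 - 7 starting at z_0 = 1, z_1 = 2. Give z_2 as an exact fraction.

f(1) = -6, f(2) = 1. z_2 = 2 - 1·(2 - 1)/(1 - (-6)) = 13/7.

13/7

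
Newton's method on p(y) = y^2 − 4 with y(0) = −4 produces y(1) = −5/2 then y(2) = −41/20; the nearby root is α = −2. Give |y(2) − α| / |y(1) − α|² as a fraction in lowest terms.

1/5

y(1) − α = −5/2 − (−2) = −5/2 + 2 = −1/2, so |y(1) − α| = 1/2.
y(2) − α = −41/20 − (−2) = −41/20 + 2 = −1/20, so |y(2) − α| = 1/20.
|y(1) − α|² = 1/4.
Ratio = (1/20) / (1/4) = 1/5.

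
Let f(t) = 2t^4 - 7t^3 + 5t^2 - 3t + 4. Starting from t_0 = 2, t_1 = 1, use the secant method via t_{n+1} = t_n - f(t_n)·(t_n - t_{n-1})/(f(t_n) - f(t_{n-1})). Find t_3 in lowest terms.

2588/2245

f(2) = -6, f(1) = 1. t_2 = 1 - 1·(1 - 2)/(1 - (-6)) = 8/7.
f(1) = 1, f(8/7) = 156/2401. t_3 = (8/7) - (156/2401)·((8/7) - 1)/((156/2401) - 1) = 2588/2245.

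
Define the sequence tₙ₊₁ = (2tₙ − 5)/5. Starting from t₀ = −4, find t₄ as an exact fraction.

−1079/625

t₁ = (2·(−4) − 5)/5 = −13/5.
t₂ = (2·(−13/5) − 5)/5 = −51/25.
t₃ = (2·(−51/25) − 5)/5 = −227/125.
t₄ = (2·(−227/125) − 5)/5 = −1079/625.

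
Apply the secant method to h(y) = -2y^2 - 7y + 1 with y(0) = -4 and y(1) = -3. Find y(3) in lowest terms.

h(-4) = -3, h(-3) = 4. y(2) = (-3) - 4·((-3) - (-4))/(4 - (-3)) = -25/7.
h(-3) = 4, h(-25/7) = 24/49. y(3) = (-25/7) - (24/49)·((-25/7) - (-3))/((24/49) - 4) = -157/43.

-157/43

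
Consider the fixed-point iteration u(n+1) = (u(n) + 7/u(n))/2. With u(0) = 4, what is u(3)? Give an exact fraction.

1902497/719072

u(1) = (4 + 7/4)/2 = 23/8.
u(2) = (23/8 + 7/(23/8))/2 = 977/368.
u(3) = (977/368 + 7/(977/368))/2 = 1902497/719072.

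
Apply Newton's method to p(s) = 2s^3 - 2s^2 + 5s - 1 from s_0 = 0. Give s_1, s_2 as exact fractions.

p'(s) = 6s^2 - 4s + 5.
p(0) = -1, p'(0) = 5, so s_1 = 0 - (-1)/5 = 1/5.
p(1/5) = -8/125, p'(1/5) = 111/25, so s_2 = (1/5) - (-8/125)/(111/25) = 119/555.

s_1 = 1/5, s_2 = 119/555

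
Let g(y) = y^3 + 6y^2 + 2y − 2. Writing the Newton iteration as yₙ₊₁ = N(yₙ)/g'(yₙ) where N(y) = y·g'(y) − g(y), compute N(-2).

g'(y) = 3y^2 + 12y + 2.
N(y) = y·g'(y) − g(y) = y·(3y^2 + 12y + 2) − (y^3 + 6y^2 + 2y − 2) = 2y^3 + 6y^2 + 2.
N(-2) = 10.

10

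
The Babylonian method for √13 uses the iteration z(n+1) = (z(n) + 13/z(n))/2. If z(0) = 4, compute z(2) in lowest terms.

1673/464

z(1) = (4 + 13/4)/2 = 29/8.
z(2) = (29/8 + 13/(29/8))/2 = 1673/464.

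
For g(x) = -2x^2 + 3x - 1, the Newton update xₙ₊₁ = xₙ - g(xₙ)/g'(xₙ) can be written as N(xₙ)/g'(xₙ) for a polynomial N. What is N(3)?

g'(x) = -4x + 3.
N(x) = x·g'(x) - g(x) = x·(-4x + 3) - (-2x^2 + 3x - 1) = -2x^2 + 1.
N(3) = -17.

-17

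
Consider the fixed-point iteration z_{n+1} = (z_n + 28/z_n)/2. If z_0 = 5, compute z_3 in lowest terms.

62921681/11891080

z_1 = (5 + 28/5)/2 = 53/10.
z_2 = (53/10 + 28/(53/10))/2 = 5609/1060.
z_3 = (5609/1060 + 28/(5609/1060))/2 = 62921681/11891080.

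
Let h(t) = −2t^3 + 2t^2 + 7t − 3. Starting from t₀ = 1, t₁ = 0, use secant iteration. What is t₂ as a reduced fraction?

h(1) = 4, h(0) = −3. t₂ = 0 − (−3)·(0 − 1)/((−3) − 4) = 3/7.

3/7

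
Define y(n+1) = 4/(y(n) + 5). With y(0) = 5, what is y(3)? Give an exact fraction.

y(1) = 4/(5 + 5) = 2/5.
y(2) = 4/(2/5 + 5) = 20/27.
y(3) = 4/(20/27 + 5) = 108/155.

108/155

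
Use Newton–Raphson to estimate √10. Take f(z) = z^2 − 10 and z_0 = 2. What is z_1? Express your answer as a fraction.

f'(z) = 2z.
f(2) = −6, f'(2) = 4, so z_1 = 2 − (−6)/4 = 7/2.

7/2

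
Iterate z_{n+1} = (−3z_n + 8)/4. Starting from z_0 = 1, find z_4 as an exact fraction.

281/256

z_1 = (−3·1 + 8)/4 = 5/4.
z_2 = (−3·(5/4) + 8)/4 = 17/16.
z_3 = (−3·(17/16) + 8)/4 = 77/64.
z_4 = (−3·(77/64) + 8)/4 = 281/256.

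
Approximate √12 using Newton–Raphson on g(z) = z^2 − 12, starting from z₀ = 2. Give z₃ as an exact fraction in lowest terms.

97/28

g'(z) = 2z.
g(2) = −8, g'(2) = 4, so z₁ = 2 − (−8)/4 = 4.
g(4) = 4, g'(4) = 8, so z₂ = 4 − 4/8 = 7/2.
g(7/2) = 1/4, g'(7/2) = 7, so z₃ = (7/2) − (1/4)/7 = 97/28.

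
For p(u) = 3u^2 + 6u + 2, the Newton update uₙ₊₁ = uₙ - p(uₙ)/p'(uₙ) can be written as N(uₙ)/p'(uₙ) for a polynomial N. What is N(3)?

p'(u) = 6u + 6.
N(u) = u·p'(u) - p(u) = u·(6u + 6) - (3u^2 + 6u + 2) = 3u^2 - 2.
N(3) = 25.

25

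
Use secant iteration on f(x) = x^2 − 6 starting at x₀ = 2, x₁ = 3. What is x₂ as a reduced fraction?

12/5

f(2) = −2, f(3) = 3. x₂ = 3 − 3·(3 − 2)/(3 − (−2)) = 12/5.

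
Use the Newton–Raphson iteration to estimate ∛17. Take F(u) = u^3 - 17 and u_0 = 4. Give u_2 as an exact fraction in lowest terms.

3988657/1513800

F'(u) = 3u^2.
F(4) = 47, F'(4) = 48, so u_1 = 4 - 47/48 = 145/48.
F(145/48) = 1168561/110592, F'(145/48) = 21025/768, so u_2 = (145/48) - (1168561/110592)/(21025/768) = 3988657/1513800.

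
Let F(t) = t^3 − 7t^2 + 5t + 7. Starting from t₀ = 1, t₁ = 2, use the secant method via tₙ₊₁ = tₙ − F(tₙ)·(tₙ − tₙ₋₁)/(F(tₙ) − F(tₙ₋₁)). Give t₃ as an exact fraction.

F(1) = 6, F(2) = −3. t₂ = 2 − (−3)·(2 − 1)/((−3) − 6) = 5/3.
F(2) = −3, F(5/3) = 14/27. t₃ = (5/3) − (14/27)·((5/3) − 2)/((14/27) − (−3)) = 163/95.

163/95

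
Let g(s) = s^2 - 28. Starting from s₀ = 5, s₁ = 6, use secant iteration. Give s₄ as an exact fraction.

9530/1801

g(5) = -3, g(6) = 8. s₂ = 6 - 8·(6 - 5)/(8 - (-3)) = 58/11.
g(6) = 8, g(58/11) = -24/121. s₃ = (58/11) - (-24/121)·((58/11) - 6)/((-24/121) - 8) = 164/31.
g(58/11) = -24/121, g(164/31) = -12/961. s₄ = (164/31) - (-12/961)·((164/31) - (58/11))/((-12/961) - (-24/121)) = 9530/1801.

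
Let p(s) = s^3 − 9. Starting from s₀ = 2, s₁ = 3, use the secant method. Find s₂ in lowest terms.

39/19

p(2) = −1, p(3) = 18. s₂ = 3 − 18·(3 − 2)/(18 − (−1)) = 39/19.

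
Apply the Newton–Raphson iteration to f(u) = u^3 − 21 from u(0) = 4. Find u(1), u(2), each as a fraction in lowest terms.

u(1) = 149/48, u(2) = 4469165/1598472

f'(u) = 3u^2.
f(4) = 43, f'(4) = 48, so u(1) = 4 − 43/48 = 149/48.
f(149/48) = 985517/110592, f'(149/48) = 22201/768, so u(2) = (149/48) − (985517/110592)/(22201/768) = 4469165/1598472.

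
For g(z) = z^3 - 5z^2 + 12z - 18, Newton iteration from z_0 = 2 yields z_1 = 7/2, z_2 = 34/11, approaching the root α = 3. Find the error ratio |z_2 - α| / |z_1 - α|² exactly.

z_1 - α = 7/2 - 3 = 1/2, so |z_1 - α| = 1/2.
z_2 - α = 34/11 - 3 = 1/11, so |z_2 - α| = 1/11.
|z_1 - α|² = 1/4.
Ratio = (1/11) / (1/4) = 4/11.

4/11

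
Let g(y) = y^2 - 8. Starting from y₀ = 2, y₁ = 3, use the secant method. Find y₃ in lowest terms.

g(2) = -4, g(3) = 1. y₂ = 3 - 1·(3 - 2)/(1 - (-4)) = 14/5.
g(3) = 1, g(14/5) = -4/25. y₃ = (14/5) - (-4/25)·((14/5) - 3)/((-4/25) - 1) = 82/29.

82/29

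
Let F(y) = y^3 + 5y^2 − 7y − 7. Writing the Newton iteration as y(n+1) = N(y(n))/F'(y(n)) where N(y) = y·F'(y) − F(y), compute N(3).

106

F'(y) = 3y^2 + 10y − 7.
N(y) = y·F'(y) − F(y) = y·(3y^2 + 10y − 7) − (y^3 + 5y^2 − 7y − 7) = 2y^3 + 5y^2 + 7.
N(3) = 106.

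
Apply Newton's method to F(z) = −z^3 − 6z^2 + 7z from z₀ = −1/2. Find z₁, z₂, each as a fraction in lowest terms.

z₁ = −5/49, z₂ = −1775/240982

F'(z) = −3z^2 − 12z + 7.
F(−1/2) = −39/8, F'(−1/2) = 49/4, so z₁ = (−1/2) − (−39/8)/(49/4) = −5/49.
F(−5/49) = −91260/117649, F'(−5/49) = 19672/2401, so z₂ = (−5/49) − (−91260/117649)/(19672/2401) = −1775/240982.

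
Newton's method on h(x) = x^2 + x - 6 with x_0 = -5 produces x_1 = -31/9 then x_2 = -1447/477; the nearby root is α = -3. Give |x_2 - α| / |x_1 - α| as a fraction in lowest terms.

4/53

x_1 - α = -31/9 - (-3) = -31/9 + 3 = -4/9, so |x_1 - α| = 4/9.
x_2 - α = -1447/477 - (-3) = -1447/477 + 3 = -16/477, so |x_2 - α| = 16/477.
Ratio = (16/477) / (4/9) = 4/53.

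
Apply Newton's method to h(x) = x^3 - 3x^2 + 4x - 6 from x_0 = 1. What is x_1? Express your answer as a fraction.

h'(x) = 3x^2 - 6x + 4.
h(1) = -4, h'(1) = 1, so x_1 = 1 - (-4)/1 = 5.

5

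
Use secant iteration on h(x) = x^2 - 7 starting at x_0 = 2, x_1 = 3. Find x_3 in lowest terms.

h(2) = -3, h(3) = 2. x_2 = 3 - 2·(3 - 2)/(2 - (-3)) = 13/5.
h(3) = 2, h(13/5) = -6/25. x_3 = (13/5) - (-6/25)·((13/5) - 3)/((-6/25) - 2) = 37/14.

37/14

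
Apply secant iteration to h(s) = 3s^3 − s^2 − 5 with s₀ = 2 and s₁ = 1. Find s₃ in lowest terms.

h(2) = 15, h(1) = −3. s₂ = 1 − (−3)·(1 − 2)/((−3) − 15) = 7/6.
h(1) = −3, h(7/6) = −115/72. s₃ = (7/6) − (−115/72)·((7/6) − 1)/((−115/72) − (−3)) = 137/101.

137/101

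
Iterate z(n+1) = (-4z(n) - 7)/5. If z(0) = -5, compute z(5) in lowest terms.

1893/3125

z(1) = (-4·(-5) - 7)/5 = 13/5.
z(2) = (-4·(13/5) - 7)/5 = -87/25.
z(3) = (-4·(-87/25) - 7)/5 = 173/125.
z(4) = (-4·(173/125) - 7)/5 = -1567/625.
z(5) = (-4·(-1567/625) - 7)/5 = 1893/3125.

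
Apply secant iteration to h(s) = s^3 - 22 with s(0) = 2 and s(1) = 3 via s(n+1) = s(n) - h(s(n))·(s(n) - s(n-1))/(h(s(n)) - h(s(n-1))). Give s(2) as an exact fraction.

52/19

h(2) = -14, h(3) = 5. s(2) = 3 - 5·(3 - 2)/(5 - (-14)) = 52/19.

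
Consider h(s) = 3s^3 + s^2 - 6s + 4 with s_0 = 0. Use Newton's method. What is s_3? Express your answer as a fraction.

h'(s) = 9s^2 + 2s - 6.
h(0) = 4, h'(0) = -6, so s_1 = 0 - 4/(-6) = 2/3.
h(2/3) = 4/3, h'(2/3) = -2/3, so s_2 = (2/3) - (4/3)/(-2/3) = 8/3.
h(8/3) = 52, h'(8/3) = 190/3, so s_3 = (8/3) - 52/(190/3) = 526/285.

526/285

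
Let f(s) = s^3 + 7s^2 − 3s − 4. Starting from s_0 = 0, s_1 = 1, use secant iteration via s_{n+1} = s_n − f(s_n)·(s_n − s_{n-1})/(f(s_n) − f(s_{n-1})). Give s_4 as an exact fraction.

f(0) = −4, f(1) = 1. s_2 = 1 − 1·(1 − 0)/(1 − (−4)) = 4/5.
f(1) = 1, f(4/5) = −176/125. s_3 = (4/5) − (−176/125)·((4/5) − 1)/((−176/125) − 1) = 276/301.
f(4/5) = −176/125, f(276/301) = −2573824/27270901. s_4 = (276/301) − (−2573824/27270901)·((276/301) − (4/5))/((−2573824/27270901) − (−176/125)) = 2140316/2312991.

2140316/2312991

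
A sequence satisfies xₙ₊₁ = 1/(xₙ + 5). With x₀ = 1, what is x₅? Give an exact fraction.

836/4341

x₁ = 1/(1 + 5) = 1/6.
x₂ = 1/(1/6 + 5) = 6/31.
x₃ = 1/(6/31 + 5) = 31/161.
x₄ = 1/(31/161 + 5) = 161/836.
x₅ = 1/(161/836 + 5) = 836/4341.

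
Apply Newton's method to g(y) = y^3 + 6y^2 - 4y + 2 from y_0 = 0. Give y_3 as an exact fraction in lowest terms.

g'(y) = 3y^2 + 12y - 4.
g(0) = 2, g'(0) = -4, so y_1 = 0 - 2/(-4) = 1/2.
g(1/2) = 13/8, g'(1/2) = 11/4, so y_2 = (1/2) - (13/8)/(11/4) = -1/11.
g(-1/11) = 3211/1331, g'(-1/11) = -613/121, so y_3 = (-1/11) - (3211/1331)/(-613/121) = 2598/6743.

2598/6743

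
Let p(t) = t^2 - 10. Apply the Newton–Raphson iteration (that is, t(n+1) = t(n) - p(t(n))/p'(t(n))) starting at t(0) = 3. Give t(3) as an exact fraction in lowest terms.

1039681/328776

p'(t) = 2t.
p(3) = -1, p'(3) = 6, so t(1) = 3 - (-1)/6 = 19/6.
p(19/6) = 1/36, p'(19/6) = 19/3, so t(2) = (19/6) - (1/36)/(19/3) = 721/228.
p(721/228) = 1/51984, p'(721/228) = 721/114, so t(3) = (721/228) - (1/51984)/(721/114) = 1039681/328776.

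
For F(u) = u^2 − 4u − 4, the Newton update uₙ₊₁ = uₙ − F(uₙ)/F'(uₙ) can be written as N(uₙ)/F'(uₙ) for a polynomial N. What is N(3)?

F'(u) = 2u − 4.
N(u) = u·F'(u) − F(u) = u·(2u − 4) − (u^2 − 4u − 4) = u^2 + 4.
N(3) = 13.

13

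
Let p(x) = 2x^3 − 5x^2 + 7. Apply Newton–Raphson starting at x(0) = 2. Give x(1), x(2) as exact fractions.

p'(x) = 6x^2 − 10x.
p(2) = 3, p'(2) = 4, so x(1) = 2 − 3/4 = 5/4.
p(5/4) = 99/32, p'(5/4) = −25/8, so x(2) = (5/4) − (99/32)/(−25/8) = 56/25.

x(1) = 5/4, x(2) = 56/25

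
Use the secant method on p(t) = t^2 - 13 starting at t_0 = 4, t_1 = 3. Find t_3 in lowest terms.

83/23

p(4) = 3, p(3) = -4. t_2 = 3 - (-4)·(3 - 4)/((-4) - 3) = 25/7.
p(3) = -4, p(25/7) = -12/49. t_3 = (25/7) - (-12/49)·((25/7) - 3)/((-12/49) - (-4)) = 83/23.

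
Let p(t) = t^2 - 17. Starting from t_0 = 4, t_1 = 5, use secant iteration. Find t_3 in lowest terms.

169/41

p(4) = -1, p(5) = 8. t_2 = 5 - 8·(5 - 4)/(8 - (-1)) = 37/9.
p(5) = 8, p(37/9) = -8/81. t_3 = (37/9) - (-8/81)·((37/9) - 5)/((-8/81) - 8) = 169/41.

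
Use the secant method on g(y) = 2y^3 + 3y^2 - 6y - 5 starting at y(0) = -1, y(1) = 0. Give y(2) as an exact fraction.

-5/7

g(-1) = 2, g(0) = -5. y(2) = 0 - (-5)·(0 - (-1))/((-5) - 2) = -5/7.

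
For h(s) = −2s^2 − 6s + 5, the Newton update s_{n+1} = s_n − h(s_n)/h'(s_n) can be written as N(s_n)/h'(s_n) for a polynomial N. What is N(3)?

−23

h'(s) = −4s − 6.
N(s) = s·h'(s) − h(s) = s·(−4s − 6) − (−2s^2 − 6s + 5) = −2s^2 − 5.
N(3) = −23.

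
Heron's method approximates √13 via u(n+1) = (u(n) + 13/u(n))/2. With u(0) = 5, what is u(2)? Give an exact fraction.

343/95

u(1) = (5 + 13/5)/2 = 19/5.
u(2) = (19/5 + 13/(19/5))/2 = 343/95.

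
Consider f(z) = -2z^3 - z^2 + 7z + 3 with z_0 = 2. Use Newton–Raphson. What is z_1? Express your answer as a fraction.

13/7

f'(z) = -6z^2 - 2z + 7.
f(2) = -3, f'(2) = -21, so z_1 = 2 - (-3)/(-21) = 13/7.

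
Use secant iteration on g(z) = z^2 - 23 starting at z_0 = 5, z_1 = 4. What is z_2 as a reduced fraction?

43/9

g(5) = 2, g(4) = -7. z_2 = 4 - (-7)·(4 - 5)/((-7) - 2) = 43/9.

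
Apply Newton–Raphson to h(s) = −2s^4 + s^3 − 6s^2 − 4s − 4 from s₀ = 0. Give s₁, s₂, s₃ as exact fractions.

h'(s) = −8s^3 + 3s^2 − 12s − 4.
h(0) = −4, h'(0) = −4, so s₁ = 0 − (−4)/(−4) = −1.
h(−1) = −9, h'(−1) = 19, so s₂ = (−1) − (−9)/19 = −10/19.
h(−10/19) = −502524/130321, h'(−10/19) = 29584/6859, so s₃ = (−10/19) − (−502524/130321)/(29584/6859) = 51671/140524.

s₁ = −1, s₂ = −10/19, s₃ = 51671/140524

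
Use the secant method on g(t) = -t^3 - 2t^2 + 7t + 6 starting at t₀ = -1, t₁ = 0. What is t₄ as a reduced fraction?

-1620672/2144767

g(-1) = -2, g(0) = 6. t₂ = 0 - 6·(0 - (-1))/(6 - (-2)) = -3/4.
g(0) = 6, g(-3/4) = 3/64. t₃ = (-3/4) - (3/64)·((-3/4) - 0)/((3/64) - 6) = -96/127.
g(-3/4) = 3/64, g(-96/127) = -4518/2048383. t₄ = (-96/127) - (-4518/2048383)·((-96/127) - (-3/4))/((-4518/2048383) - (3/64)) = -1620672/2144767.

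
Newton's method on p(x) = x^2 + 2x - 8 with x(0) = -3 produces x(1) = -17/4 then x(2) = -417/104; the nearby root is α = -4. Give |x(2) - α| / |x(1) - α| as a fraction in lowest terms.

x(1) - α = -17/4 - (-4) = -17/4 + 4 = -1/4, so |x(1) - α| = 1/4.
x(2) - α = -417/104 - (-4) = -417/104 + 4 = -1/104, so |x(2) - α| = 1/104.
Ratio = (1/104) / (1/4) = 1/26.

1/26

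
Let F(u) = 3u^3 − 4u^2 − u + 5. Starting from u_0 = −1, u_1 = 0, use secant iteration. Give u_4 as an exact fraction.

−483240/526517

F(−1) = −1, F(0) = 5. u_2 = 0 − 5·(0 − (−1))/(5 − (−1)) = −5/6.
F(0) = 5, F(−5/6) = 95/72. u_3 = (−5/6) − (95/72)·((−5/6) − 0)/((95/72) − 5) = −60/53.
F(−5/6) = 95/72, F(−60/53) = −498275/148877. u_4 = (−60/53) − (−498275/148877)·((−60/53) − (−5/6))/((−498275/148877) − (95/72)) = −483240/526517.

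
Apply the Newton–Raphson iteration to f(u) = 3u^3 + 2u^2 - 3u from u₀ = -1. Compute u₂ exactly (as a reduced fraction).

-8/5

f'(u) = 9u^2 + 4u - 3.
f(-1) = 2, f'(-1) = 2, so u₁ = (-1) - 2/2 = -2.
f(-2) = -10, f'(-2) = 25, so u₂ = (-2) - (-10)/25 = -8/5.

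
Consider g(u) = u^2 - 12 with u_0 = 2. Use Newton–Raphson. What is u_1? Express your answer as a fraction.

g'(u) = 2u.
g(2) = -8, g'(2) = 4, so u_1 = 2 - (-8)/4 = 4.

4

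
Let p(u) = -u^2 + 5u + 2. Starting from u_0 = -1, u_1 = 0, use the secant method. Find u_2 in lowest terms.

-1/3

p(-1) = -4, p(0) = 2. u_2 = 0 - 2·(0 - (-1))/(2 - (-4)) = -1/3.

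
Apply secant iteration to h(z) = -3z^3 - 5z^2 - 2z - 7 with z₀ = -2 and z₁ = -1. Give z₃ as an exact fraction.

h(-2) = 1, h(-1) = -7. z₂ = (-1) - (-7)·((-1) - (-2))/((-7) - 1) = -15/8.
h(-1) = -7, h(-15/8) = -539/512. z₃ = (-15/8) - (-539/512)·((-15/8) - (-1))/((-539/512) - (-7)) = -883/435.

-883/435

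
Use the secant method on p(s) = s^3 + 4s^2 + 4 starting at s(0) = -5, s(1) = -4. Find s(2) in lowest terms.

-104/25

p(-5) = -21, p(-4) = 4. s(2) = (-4) - 4·((-4) - (-5))/(4 - (-21)) = -104/25.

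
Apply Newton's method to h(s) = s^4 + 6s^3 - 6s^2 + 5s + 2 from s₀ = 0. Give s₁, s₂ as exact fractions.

h'(s) = 4s^3 + 18s^2 - 12s + 5.
h(0) = 2, h'(0) = 5, so s₁ = 0 - 2/5 = -2/5.
h(-2/5) = -824/625, h'(-2/5) = 1553/125, so s₂ = (-2/5) - (-824/625)/(1553/125) = -2282/7765.

s₁ = -2/5, s₂ = -2282/7765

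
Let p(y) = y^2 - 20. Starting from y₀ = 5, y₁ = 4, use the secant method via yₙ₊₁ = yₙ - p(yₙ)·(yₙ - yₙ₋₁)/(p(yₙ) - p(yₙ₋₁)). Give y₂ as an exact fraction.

p(5) = 5, p(4) = -4. y₂ = 4 - (-4)·(4 - 5)/((-4) - 5) = 40/9.

40/9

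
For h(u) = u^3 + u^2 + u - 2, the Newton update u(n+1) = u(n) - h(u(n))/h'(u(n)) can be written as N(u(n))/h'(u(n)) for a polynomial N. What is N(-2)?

-10

h'(u) = 3u^2 + 2u + 1.
N(u) = u·h'(u) - h(u) = u·(3u^2 + 2u + 1) - (u^3 + u^2 + u - 2) = 2u^3 + u^2 + 2.
N(-2) = -10.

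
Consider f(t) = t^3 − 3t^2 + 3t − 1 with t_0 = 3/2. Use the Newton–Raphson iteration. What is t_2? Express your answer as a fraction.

11/9

f'(t) = 3t^2 − 6t + 3.
f(3/2) = 1/8, f'(3/2) = 3/4, so t_1 = (3/2) − (1/8)/(3/4) = 4/3.
f(4/3) = 1/27, f'(4/3) = 1/3, so t_2 = (4/3) − (1/27)/(1/3) = 11/9.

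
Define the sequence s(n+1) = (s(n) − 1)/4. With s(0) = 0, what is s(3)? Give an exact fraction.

s(1) = (0 − 1)/4 = −1/4.
s(2) = ((−1/4) − 1)/4 = −5/16.
s(3) = ((−5/16) − 1)/4 = −21/64.

−21/64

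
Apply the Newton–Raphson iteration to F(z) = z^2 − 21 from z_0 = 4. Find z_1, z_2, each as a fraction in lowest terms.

z_1 = 37/8, z_2 = 2713/592

F'(z) = 2z.
F(4) = −5, F'(4) = 8, so z_1 = 4 − (−5)/8 = 37/8.
F(37/8) = 25/64, F'(37/8) = 37/4, so z_2 = (37/8) − (25/64)/(37/4) = 2713/592.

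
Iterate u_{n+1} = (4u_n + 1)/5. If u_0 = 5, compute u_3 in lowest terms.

u_1 = (4·5 + 1)/5 = 21/5.
u_2 = (4·(21/5) + 1)/5 = 89/25.
u_3 = (4·(89/25) + 1)/5 = 381/125.

381/125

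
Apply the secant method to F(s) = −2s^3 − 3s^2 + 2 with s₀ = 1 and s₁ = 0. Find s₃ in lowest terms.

F(1) = −3, F(0) = 2. s₂ = 0 − 2·(0 − 1)/(2 − (−3)) = 2/5.
F(0) = 2, F(2/5) = 174/125. s₃ = (2/5) − (174/125)·((2/5) − 0)/((174/125) − 2) = 25/19.

25/19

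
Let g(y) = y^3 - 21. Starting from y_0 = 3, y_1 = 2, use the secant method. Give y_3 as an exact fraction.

g(3) = 6, g(2) = -13. y_2 = 2 - (-13)·(2 - 3)/((-13) - 6) = 51/19.
g(2) = -13, g(51/19) = -11388/6859. y_3 = (51/19) - (-11388/6859)·((51/19) - 2)/((-11388/6859) - (-13)) = 16659/5983.

16659/5983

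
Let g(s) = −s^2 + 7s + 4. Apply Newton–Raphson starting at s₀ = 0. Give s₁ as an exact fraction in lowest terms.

−4/7

g'(s) = −2s + 7.
g(0) = 4, g'(0) = 7, so s₁ = 0 − 4/7 = −4/7.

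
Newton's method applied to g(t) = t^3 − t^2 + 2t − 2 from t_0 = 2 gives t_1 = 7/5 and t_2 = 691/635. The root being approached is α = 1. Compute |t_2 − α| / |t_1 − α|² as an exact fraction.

t_1 − α = 7/5 − 1 = 2/5, so |t_1 − α| = 2/5.
t_2 − α = 691/635 − 1 = 56/635, so |t_2 − α| = 56/635.
|t_1 − α|² = 4/25.
Ratio = (56/635) / (4/25) = 70/127.

70/127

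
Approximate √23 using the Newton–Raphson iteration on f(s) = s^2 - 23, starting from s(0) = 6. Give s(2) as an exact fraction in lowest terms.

6793/1416

f'(s) = 2s.
f(6) = 13, f'(6) = 12, so s(1) = 6 - 13/12 = 59/12.
f(59/12) = 169/144, f'(59/12) = 59/6, so s(2) = (59/12) - (169/144)/(59/6) = 6793/1416.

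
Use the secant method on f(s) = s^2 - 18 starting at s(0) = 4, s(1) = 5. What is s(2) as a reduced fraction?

f(4) = -2, f(5) = 7. s(2) = 5 - 7·(5 - 4)/(7 - (-2)) = 38/9.

38/9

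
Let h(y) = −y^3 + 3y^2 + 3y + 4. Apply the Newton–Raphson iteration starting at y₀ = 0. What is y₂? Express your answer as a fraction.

h'(y) = −3y^2 + 6y + 3.
h(0) = 4, h'(0) = 3, so y₁ = 0 − 4/3 = −4/3.
h(−4/3) = 208/27, h'(−4/3) = −31/3, so y₂ = (−4/3) − (208/27)/(−31/3) = −164/279.

−164/279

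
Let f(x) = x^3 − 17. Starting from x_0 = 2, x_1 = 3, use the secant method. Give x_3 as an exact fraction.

20801/8137

f(2) = −9, f(3) = 10. x_2 = 3 − 10·(3 − 2)/(10 − (−9)) = 47/19.
f(3) = 10, f(47/19) = −12780/6859. x_3 = (47/19) − (−12780/6859)·((47/19) − 3)/((−12780/6859) − 10) = 20801/8137.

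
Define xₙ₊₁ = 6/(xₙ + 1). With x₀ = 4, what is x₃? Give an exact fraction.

x₁ = 6/(4 + 1) = 6/5.
x₂ = 6/(6/5 + 1) = 30/11.
x₃ = 6/(30/11 + 1) = 66/41.

66/41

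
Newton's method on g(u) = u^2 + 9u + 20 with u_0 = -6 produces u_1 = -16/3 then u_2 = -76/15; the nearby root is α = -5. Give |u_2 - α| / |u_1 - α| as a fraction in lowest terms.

1/5

u_1 - α = -16/3 - (-5) = -16/3 + 5 = -1/3, so |u_1 - α| = 1/3.
u_2 - α = -76/15 - (-5) = -76/15 + 5 = -1/15, so |u_2 - α| = 1/15.
Ratio = (1/15) / (1/3) = 1/5.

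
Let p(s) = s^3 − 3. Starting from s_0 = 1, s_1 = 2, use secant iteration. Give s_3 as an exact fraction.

561/403

p(1) = −2, p(2) = 5. s_2 = 2 − 5·(2 − 1)/(5 − (−2)) = 9/7.
p(2) = 5, p(9/7) = −300/343. s_3 = (9/7) − (−300/343)·((9/7) − 2)/((−300/343) − 5) = 561/403.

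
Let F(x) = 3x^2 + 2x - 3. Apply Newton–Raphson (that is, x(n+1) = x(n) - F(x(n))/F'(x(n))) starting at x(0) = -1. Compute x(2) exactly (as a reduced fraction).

F'(x) = 6x + 2.
F(-1) = -2, F'(-1) = -4, so x(1) = (-1) - (-2)/(-4) = -3/2.
F(-3/2) = 3/4, F'(-3/2) = -7, so x(2) = (-3/2) - (3/4)/(-7) = -39/28.

-39/28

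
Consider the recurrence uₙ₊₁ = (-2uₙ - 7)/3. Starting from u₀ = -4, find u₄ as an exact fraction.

-155/81

u₁ = (-2·(-4) - 7)/3 = 1/3.
u₂ = (-2·(1/3) - 7)/3 = -23/9.
u₃ = (-2·(-23/9) - 7)/3 = -17/27.
u₄ = (-2·(-17/27) - 7)/3 = -155/81.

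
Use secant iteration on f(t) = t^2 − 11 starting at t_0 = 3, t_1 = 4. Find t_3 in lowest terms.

169/51

f(3) = −2, f(4) = 5. t_2 = 4 − 5·(4 − 3)/(5 − (−2)) = 23/7.
f(4) = 5, f(23/7) = −10/49. t_3 = (23/7) − (−10/49)·((23/7) − 4)/((−10/49) − 5) = 169/51.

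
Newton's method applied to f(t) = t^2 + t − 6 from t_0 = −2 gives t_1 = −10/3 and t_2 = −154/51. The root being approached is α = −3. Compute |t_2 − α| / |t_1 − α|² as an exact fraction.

3/17

t_1 − α = −10/3 − (−3) = −10/3 + 3 = −1/3, so |t_1 − α| = 1/3.
t_2 − α = −154/51 − (−3) = −154/51 + 3 = −1/51, so |t_2 − α| = 1/51.
|t_1 − α|² = 1/9.
Ratio = (1/51) / (1/9) = 3/17.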